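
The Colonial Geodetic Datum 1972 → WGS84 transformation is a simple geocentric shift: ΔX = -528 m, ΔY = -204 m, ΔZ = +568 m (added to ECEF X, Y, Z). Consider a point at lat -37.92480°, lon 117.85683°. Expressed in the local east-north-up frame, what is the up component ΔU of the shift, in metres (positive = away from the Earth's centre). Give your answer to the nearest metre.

ΔU = -297 m

The local up (radial) axis is (cos φ cos λ, cos φ sin λ, sin φ), giving ΔU = 194.613 − 142.271 − 349.108 = -296.77 m.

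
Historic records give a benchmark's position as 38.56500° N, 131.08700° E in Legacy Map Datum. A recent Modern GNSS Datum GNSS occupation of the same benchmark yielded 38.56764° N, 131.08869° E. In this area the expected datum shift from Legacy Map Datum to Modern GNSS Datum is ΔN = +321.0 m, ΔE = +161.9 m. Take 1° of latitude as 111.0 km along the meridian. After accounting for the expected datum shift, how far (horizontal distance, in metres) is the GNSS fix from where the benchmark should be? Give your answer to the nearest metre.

Observed coordinate differences: Δφ = +0.00264°, Δλ = +0.00169°.
Converting to metres (1° lat = 111000 m, cos φ = 0.781901): observed ΔN = 293.0 m, observed ΔE = 146.7 m.
Subtracting the expected shift leaves a residual of 293.0 − (321.0) = -28.0 m north and 146.7 − (161.9) = -15.2 m east.
Residual distance = √((-28.0)² + (-15.2)²) = 31.8 m.

32 m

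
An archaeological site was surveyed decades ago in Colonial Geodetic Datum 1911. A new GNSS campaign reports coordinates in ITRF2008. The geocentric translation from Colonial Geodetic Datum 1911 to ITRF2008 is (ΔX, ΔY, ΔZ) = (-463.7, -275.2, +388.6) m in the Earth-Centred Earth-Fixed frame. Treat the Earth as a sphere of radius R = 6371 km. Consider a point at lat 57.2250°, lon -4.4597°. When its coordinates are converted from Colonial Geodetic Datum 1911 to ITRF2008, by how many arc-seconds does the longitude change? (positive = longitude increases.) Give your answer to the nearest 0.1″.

Δλ = -18.6″

sin φ = 0.840803, cos φ = 0.541341, sin λ = -0.077758, cos λ = 0.996972.
East component: ΔE = −sin λ·ΔX + cos λ·ΔY = −(-0.077758)(-463.7) + (0.996972)(-275.2) = -310.42 m.
1° of latitude spans πR/180 = 111195 m; at latitude φ, 1° of longitude spans that × cos φ = 60194.4 m, so Δλ = -310.42 / 60194.4 × 3600 = -18.565″.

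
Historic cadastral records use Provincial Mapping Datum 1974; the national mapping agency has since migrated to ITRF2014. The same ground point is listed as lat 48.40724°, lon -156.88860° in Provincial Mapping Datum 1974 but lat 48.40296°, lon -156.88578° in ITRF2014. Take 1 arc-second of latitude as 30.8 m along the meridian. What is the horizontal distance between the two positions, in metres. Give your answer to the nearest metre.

Δφ = 48.40296° − 48.40724° = -0.00428°; Δλ = -156.88578° − -156.88860° = +0.00282°.
1° of latitude = 3600 × 30.80 = 110880 m.
ΔN = Δφ × 110880 = -474.6 m; ΔE = Δλ × 110880 × cos(48.40724°) = +0.00282 × 110880 × 0.663832 = 207.6 m.
Distance = √(ΔE² + ΔN²) = √(207.6² + (-474.6)²) = 518.0 m.

518 m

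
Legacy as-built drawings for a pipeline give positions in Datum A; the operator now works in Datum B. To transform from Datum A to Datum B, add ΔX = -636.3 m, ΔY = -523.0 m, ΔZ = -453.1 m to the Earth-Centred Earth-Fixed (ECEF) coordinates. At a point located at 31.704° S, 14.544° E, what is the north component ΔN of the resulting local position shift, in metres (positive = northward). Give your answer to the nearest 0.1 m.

ΔN = -778.2 m

At φ = -31.704°, λ = 14.544°: sin φ = -0.525531, cos φ = 0.850774, sin λ = 0.251123, cos λ = 0.967955.
ΔN = −sin φ cos λ·ΔX − sin φ sin λ·ΔY + cos φ·ΔZ = −(-0.525531)(0.967955)(-636.3) − (-0.525531)(0.251123)(-523.0) + (0.850774)(-453.1) = -778.19 m.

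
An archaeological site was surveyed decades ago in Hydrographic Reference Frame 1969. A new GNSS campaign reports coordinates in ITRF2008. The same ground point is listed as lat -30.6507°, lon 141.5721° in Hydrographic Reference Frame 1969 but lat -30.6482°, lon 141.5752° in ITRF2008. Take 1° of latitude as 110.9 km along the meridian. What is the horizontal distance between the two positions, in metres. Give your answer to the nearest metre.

Δφ = -30.6482° − -30.6507° = +0.0025°; Δλ = 141.5752° − 141.5721° = +0.0031°.
ΔN = Δφ × 110900 = 277.3 m; ΔE = Δλ × 110900 × cos(-30.6507°) = +0.0031 × 110900 × 0.860291 = 295.8 m.
Distance = √(ΔE² + ΔN²) = √(295.8² + 277.3²) = 405.4 m.

405 m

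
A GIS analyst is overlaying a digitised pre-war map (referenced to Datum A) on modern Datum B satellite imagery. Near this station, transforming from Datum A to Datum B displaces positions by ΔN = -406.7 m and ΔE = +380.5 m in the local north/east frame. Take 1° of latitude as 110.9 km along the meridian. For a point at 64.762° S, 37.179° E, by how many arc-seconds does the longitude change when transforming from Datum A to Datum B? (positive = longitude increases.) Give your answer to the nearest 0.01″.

At latitude -64.762°, cos φ = 0.426379.
1° of longitude at this latitude = 110.9 × cos φ = 47.29 km, so Δλ = 380.5 / 47285.5 = 0.0080469° = 28.969″.

Δλ = 28.97″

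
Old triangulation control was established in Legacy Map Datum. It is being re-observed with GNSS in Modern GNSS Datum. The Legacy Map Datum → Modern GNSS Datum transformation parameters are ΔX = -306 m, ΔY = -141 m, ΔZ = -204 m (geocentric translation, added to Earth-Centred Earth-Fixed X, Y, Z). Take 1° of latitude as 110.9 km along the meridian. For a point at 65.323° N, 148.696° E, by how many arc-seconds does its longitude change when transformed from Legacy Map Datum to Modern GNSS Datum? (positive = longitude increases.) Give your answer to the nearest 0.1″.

sin φ = 0.908676, cos φ = 0.417502, sin λ = 0.519579, cos λ = -0.854423.
East component: ΔE = −sin λ·ΔX + cos λ·ΔY = −(0.519579)(-306) + (-0.854423)(-141) = 279.46 m.
1° of latitude spans 110900 m; at latitude φ, 1° of longitude spans that × cos φ = 46301.0 m, so Δλ = 279.46 / 46301.0 × 3600 = 21.729″.

Δλ = 21.7″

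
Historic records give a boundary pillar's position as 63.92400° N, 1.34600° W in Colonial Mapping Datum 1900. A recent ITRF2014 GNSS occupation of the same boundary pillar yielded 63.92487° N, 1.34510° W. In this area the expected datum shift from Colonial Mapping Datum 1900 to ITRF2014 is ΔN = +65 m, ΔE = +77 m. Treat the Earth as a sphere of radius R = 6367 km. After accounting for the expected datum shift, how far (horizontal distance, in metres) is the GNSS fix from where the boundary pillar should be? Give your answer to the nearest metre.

46 m

Observed coordinate differences: Δφ = +0.00087°, Δλ = +0.00090°.
Converting to metres (1° lat = 111125 m, cos φ = 0.439563): observed ΔN = 96.7 m, observed ΔE = 44.0 m.
Subtracting the expected shift leaves a residual of 96.7 − (65) = 31.7 m north and 44.0 − (77) = -33.0 m east.
Residual distance = √(31.7² + (-33.0)²) = 45.8 m.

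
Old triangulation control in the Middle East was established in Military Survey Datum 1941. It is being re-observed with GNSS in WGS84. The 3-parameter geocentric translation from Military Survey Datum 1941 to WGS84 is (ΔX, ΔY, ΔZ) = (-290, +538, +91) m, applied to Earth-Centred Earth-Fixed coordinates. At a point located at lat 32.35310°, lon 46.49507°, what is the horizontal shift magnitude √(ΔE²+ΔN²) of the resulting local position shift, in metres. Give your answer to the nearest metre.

At φ = 32.35310°, λ = 46.49507°: sin φ = 0.535135, cos φ = 0.844766, sin λ = 0.725315, cos λ = 0.688417.
ΔE = −sin λ·ΔX + cos λ·ΔY = −(0.725315)·(-290) + (0.688417)·(538) = 580.71 m.
ΔN = −sin φ cos λ·ΔX − sin φ sin λ·ΔY + cos φ·ΔZ = −(0.535135)(0.688417)(-290) − (0.535135)(0.725315)(538) + (0.844766)(91) = -25.11 m.
Horizontal magnitude = √(ΔE² + ΔN²) = √(580.71² + (-25.11)²) = 581.25 m.

581 m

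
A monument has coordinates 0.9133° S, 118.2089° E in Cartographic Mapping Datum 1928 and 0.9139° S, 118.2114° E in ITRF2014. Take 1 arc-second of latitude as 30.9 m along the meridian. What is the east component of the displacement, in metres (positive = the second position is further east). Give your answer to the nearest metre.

Δφ = -0.9139° − -0.9133° = -0.0006°; Δλ = 118.2114° − 118.2089° = +0.0025°.
1° of latitude = 3600 × 30.90 = 111240 m.
ΔN = Δφ × 111240 = -66.7 m; ΔE = Δλ × 111240 × cos(-0.9133°) = +0.0025 × 111240 × 0.999873 = 278.1 m.

ΔE = 278 m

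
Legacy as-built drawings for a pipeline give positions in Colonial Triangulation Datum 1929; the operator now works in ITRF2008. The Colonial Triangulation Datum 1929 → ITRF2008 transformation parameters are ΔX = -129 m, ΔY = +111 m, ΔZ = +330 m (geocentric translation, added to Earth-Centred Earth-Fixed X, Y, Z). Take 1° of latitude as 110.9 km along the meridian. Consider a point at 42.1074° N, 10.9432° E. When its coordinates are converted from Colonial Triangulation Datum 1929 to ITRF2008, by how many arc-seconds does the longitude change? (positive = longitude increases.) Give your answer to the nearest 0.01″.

sin φ = 0.670522, cos φ = 0.741889, sin λ = 0.189836, cos λ = 0.981816.
East component: ΔE = −sin λ·ΔX + cos λ·ΔY = −(0.189836)(-129) + (0.981816)(111) = 133.47 m.
1° of latitude spans 110900 m; at latitude φ, 1° of longitude spans that × cos φ = 82275.5 m, so Δλ = 133.47 / 82275.5 × 3600 = 5.840″.

Δλ = 5.84″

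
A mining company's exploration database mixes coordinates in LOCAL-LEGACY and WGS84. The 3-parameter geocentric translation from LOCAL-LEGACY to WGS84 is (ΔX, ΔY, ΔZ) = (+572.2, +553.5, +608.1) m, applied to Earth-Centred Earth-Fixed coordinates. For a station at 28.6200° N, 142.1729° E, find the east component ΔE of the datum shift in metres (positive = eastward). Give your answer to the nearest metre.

ΔE = -788 m

The local east axis at (φ, λ) is (−sin λ, cos λ, 0), so ΔE = −sin(142.1729°)·572.2 + cos(142.1729°)·553.5 = -788.11 m.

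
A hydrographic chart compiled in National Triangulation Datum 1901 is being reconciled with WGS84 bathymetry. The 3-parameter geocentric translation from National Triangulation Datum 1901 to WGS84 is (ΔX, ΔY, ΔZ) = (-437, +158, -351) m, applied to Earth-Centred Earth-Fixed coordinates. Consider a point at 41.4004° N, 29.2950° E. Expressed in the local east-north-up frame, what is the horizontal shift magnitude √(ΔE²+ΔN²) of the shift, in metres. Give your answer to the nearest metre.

The local east axis at (φ, λ) is (−sin λ, cos λ, 0), so ΔE = −sin(29.2950°)·(-437) + cos(29.2950°)·158 = 351.62 m.
The local north axis is (−sin φ cos λ, −sin φ sin λ, cos φ), giving ΔN = 252.037 − 51.127 − 263.287 = -62.38 m.
Horizontal magnitude = √(ΔE² + ΔN²) = √(351.62² + (-62.38)²) = 357.11 m.

357 m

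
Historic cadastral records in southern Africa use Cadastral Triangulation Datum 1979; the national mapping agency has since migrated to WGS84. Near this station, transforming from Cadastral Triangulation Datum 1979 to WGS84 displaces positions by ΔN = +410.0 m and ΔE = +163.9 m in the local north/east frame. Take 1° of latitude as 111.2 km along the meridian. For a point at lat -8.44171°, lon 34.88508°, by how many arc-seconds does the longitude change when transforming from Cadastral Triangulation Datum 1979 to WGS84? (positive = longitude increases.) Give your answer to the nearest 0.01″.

Δλ = 5.36″

At latitude -8.44171°, cos φ = 0.989166.
1° of longitude at this latitude = 111.2 × cos φ = 110.00 km, so Δλ = 163.9 / 109995.2 = 0.0014901° = 5.364″.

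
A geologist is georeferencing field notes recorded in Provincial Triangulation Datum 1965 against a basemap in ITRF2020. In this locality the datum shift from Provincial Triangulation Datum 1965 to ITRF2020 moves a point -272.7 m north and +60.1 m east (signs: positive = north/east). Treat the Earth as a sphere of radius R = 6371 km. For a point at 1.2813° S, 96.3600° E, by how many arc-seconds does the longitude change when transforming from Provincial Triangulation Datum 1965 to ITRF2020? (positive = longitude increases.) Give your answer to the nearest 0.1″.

At latitude -1.2813°, cos φ = 0.999750.
One radian of longitude at latitude φ spans R cos φ, so Δλ = ΔE / (R cos φ) = 60.1 / (6371000 × 0.999750) = 9.4357e-06 rad = 1.946″.

Δλ = 1.9″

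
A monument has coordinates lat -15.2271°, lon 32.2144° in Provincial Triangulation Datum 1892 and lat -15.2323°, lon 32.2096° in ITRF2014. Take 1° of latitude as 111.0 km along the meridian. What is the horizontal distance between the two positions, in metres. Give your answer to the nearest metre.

Δφ = -15.2323° − -15.2271° = -0.0052°; Δλ = 32.2096° − 32.2144° = -0.0048°.
ΔN = Δφ × 111000 = -577.2 m; ΔE = Δλ × 111000 × cos(-15.2271°) = -0.0048 × 111000 × 0.964892 = -514.1 m.
Distance = √(ΔE² + ΔN²) = √((-514.1)² + (-577.2)²) = 773.0 m.

773 m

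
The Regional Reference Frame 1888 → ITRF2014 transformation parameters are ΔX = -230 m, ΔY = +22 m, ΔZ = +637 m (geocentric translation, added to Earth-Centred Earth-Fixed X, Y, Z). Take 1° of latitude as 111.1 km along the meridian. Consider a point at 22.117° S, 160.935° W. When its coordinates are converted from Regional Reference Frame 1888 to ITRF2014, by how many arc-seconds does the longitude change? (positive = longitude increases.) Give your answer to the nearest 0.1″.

sin φ = -0.376499, cos φ = 0.926417, sin λ = -0.326641, cos λ = -0.945149.
East component: ΔE = −sin λ·ΔX + cos λ·ΔY = −(-0.326641)(-230) + (-0.945149)(22) = -95.92 m.
1° of latitude spans 111100 m; at latitude φ, 1° of longitude spans that × cos φ = 102924.9 m, so Δλ = -95.92 / 102924.9 × 3600 = -3.355″.

Δλ = -3.4″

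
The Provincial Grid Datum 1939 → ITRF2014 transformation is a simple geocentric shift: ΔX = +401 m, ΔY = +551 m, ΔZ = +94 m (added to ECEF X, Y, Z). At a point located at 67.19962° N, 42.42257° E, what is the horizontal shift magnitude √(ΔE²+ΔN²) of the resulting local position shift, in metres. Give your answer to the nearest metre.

595 m

The local east axis at (φ, λ) is (−sin λ, cos λ, 0), so ΔE = −sin(42.42257°)·401 + cos(42.42257°)·551 = 136.23 m.
The local north axis is (−sin φ cos λ, −sin φ sin λ, cos φ), giving ΔN = -272.884 − 342.656 + 36.427 = -579.11 m.
Horizontal magnitude = √(ΔE² + ΔN²) = √(136.23² + (-579.11)²) = 594.92 m.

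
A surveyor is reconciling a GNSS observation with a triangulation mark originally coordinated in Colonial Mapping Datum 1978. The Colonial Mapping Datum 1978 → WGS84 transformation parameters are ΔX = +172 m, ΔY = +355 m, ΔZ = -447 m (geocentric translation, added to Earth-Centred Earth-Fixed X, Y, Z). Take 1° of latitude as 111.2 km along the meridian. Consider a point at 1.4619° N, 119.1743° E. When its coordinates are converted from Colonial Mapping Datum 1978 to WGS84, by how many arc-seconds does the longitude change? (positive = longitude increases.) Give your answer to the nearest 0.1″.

sin φ = 0.025512, cos φ = 0.999675, sin λ = 0.873141, cos λ = -0.487468.
East component: ΔE = −sin λ·ΔX + cos λ·ΔY = −(0.873141)(172) + (-0.487468)(355) = -323.23 m.
1° of latitude spans 111200 m; at latitude φ, 1° of longitude spans that × cos φ = 111163.8 m, so Δλ = -323.23 / 111163.8 × 3600 = -10.468″.

Δλ = -10.5″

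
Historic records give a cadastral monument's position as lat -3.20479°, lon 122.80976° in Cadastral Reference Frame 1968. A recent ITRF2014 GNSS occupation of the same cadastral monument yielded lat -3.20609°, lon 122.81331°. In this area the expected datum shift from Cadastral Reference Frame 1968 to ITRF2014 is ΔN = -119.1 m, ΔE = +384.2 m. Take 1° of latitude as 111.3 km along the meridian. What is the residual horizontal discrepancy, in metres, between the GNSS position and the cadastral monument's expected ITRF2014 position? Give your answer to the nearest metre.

Observed coordinate differences: Δφ = -0.00130°, Δλ = +0.00355°.
Converting to metres (1° lat = 111300 m, cos φ = 0.998436): observed ΔN = -144.7 m, observed ΔE = 394.5 m.
Subtracting the expected shift leaves a residual of -144.7 − (-119.1) = -25.6 m north and 394.5 − (384.2) = 10.3 m east.
Residual distance = √((-25.6)² + 10.3²) = 27.6 m.

28 m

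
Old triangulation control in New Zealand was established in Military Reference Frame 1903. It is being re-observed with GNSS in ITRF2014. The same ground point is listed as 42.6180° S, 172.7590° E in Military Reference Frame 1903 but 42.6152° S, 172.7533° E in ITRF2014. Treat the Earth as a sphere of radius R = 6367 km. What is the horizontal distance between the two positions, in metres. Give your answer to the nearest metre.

560 m

Δφ = -42.6152° − -42.6180° = +0.0028°; Δλ = 172.7533° − 172.7590° = -0.0057°.
1° along a meridian = πR/180 = 111125 m.
ΔN = Δφ × 111125 = 311.2 m; ΔE = Δλ × 111125 × cos(-42.6180°) = -0.0057 × 111125 × 0.735884 = -466.1 m.
Distance = √(ΔE² + ΔN²) = √((-466.1)² + 311.2²) = 560.4 m.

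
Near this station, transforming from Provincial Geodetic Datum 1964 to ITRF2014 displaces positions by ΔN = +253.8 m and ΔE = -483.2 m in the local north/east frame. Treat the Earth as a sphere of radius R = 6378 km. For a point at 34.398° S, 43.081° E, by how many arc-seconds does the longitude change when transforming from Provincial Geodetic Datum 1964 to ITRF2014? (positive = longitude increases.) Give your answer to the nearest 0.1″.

At latitude -34.398°, cos φ = 0.825133.
One radian of longitude at latitude φ spans R cos φ, so Δλ = ΔE / (R cos φ) = -483.2 / (6378000 × 0.825133) = -9.1816e-05 rad = -18.938″.

Δλ = -18.9″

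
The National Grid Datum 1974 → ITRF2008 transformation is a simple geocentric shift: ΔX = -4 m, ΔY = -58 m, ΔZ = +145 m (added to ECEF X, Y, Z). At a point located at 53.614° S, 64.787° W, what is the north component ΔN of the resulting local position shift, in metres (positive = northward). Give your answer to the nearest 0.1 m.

ΔN = 126.9 m

The local north axis is (−sin φ cos λ, −sin φ sin λ, cos φ), giving ΔN = -1.372 + 42.244 + 86.017 = 126.89 m.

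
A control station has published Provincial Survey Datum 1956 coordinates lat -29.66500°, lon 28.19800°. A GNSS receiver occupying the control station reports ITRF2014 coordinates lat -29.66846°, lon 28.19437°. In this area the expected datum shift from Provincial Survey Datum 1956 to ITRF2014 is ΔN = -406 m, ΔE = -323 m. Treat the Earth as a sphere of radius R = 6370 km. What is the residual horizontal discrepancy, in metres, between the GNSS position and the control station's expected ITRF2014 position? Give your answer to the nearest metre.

Observed coordinate differences: Δφ = -0.00346°, Δλ = -0.00363°.
Converting to metres (1° lat = 111177 m, cos φ = 0.868934): observed ΔN = -384.7 m, observed ΔE = -350.7 m.
Subtracting the expected shift leaves a residual of -384.7 − (-406) = 21.3 m north and -350.7 − (-323) = -27.7 m east.
Residual distance = √(21.3² + (-27.7)²) = 34.9 m.

35 m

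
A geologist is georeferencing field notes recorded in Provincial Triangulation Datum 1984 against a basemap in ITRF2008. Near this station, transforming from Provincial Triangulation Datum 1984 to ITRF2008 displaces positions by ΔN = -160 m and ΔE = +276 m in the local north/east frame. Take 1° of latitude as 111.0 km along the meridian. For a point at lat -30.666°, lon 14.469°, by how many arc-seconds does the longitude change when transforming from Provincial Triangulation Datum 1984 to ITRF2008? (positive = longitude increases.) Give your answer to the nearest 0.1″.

At latitude -30.666°, cos φ = 0.860155.
1° of longitude at this latitude = 111.0 × cos φ = 95.48 km, so Δλ = 276.0 / 95477.2 = 0.0028907° = 10.407″.

Δλ = 10.4″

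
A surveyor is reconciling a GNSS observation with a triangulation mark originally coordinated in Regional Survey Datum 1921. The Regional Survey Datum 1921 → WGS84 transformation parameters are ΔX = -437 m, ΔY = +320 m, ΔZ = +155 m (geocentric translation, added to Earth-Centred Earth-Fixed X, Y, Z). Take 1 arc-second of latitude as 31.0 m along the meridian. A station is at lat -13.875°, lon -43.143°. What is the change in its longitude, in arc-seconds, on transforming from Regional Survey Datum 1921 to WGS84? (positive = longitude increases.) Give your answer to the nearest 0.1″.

sin φ = -0.239804, cos φ = 0.970821, sin λ = -0.683822, cos λ = 0.729649.
East component: ΔE = −sin λ·ΔX + cos λ·ΔY = −(-0.683822)(-437) + (0.729649)(320) = -65.34 m.
1° of latitude spans 3600 × 31.00 = 111600 m; at latitude φ, 1° of longitude spans that × cos φ = 108343.6 m, so Δλ = -65.34 / 108343.6 × 3600 = -2.171″.

Δλ = -2.2″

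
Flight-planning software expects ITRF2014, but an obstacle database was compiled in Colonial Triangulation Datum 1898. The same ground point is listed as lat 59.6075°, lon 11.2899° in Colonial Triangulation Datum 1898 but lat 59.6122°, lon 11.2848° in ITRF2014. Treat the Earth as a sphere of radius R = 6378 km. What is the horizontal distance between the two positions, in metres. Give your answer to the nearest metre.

597 m

Δφ = 59.6122° − 59.6075° = +0.0047°; Δλ = 11.2848° − 11.2899° = -0.0051°.
1° along a meridian = πR/180 = 111317 m.
ΔN = Δφ × 111317 = 523.2 m; ΔE = Δλ × 111317 × cos(59.6075°) = -0.0051 × 111317 × 0.505921 = -287.2 m.
Distance = √(ΔE² + ΔN²) = √((-287.2)² + 523.2²) = 596.8 m.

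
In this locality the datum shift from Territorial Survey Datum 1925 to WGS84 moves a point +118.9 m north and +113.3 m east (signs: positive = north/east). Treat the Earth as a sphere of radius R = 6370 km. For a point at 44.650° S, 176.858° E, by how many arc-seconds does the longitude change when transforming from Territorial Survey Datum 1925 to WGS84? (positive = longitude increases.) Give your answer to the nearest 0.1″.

At latitude -44.650°, cos φ = 0.711413.
One radian of longitude at latitude φ spans R cos φ, so Δλ = ΔE / (R cos φ) = 113.3 / (6370000 × 0.711413) = 2.5002e-05 rad = 5.157″.

Δλ = 5.2″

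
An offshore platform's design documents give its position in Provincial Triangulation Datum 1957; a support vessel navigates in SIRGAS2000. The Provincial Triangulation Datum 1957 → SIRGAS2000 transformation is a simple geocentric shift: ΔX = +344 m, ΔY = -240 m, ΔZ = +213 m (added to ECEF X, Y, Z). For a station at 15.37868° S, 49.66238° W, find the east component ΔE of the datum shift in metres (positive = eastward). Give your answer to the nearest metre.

The local east axis at (φ, λ) is (−sin λ, cos λ, 0), so ΔE = −sin(-49.66238°)·344 + cos(-49.66238°)·(-240) = 106.86 m.

ΔE = 107 m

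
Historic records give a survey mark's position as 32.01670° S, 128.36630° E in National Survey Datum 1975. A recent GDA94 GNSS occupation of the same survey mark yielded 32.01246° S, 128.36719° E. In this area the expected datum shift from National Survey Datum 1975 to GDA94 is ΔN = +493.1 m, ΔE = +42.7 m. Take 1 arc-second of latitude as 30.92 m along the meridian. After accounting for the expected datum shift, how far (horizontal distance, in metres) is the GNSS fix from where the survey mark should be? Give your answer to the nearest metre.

46 m

Observed coordinate differences: Δφ = +0.00424°, Δλ = +0.00089°.
Converting to metres (1° lat = 111312 m, cos φ = 0.847894): observed ΔN = 472.0 m, observed ΔE = 84.0 m.
Subtracting the expected shift leaves a residual of 472.0 − (493.1) = -21.1 m north and 84.0 − (42.7) = 41.3 m east.
Residual distance = √((-21.1)² + 41.3²) = 46.4 m.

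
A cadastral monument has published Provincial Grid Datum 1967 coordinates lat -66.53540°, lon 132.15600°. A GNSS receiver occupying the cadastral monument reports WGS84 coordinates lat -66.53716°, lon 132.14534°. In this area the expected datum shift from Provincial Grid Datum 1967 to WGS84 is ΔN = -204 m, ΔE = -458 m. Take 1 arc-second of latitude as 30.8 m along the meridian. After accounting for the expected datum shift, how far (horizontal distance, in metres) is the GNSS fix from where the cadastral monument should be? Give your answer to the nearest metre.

Observed coordinate differences: Δφ = -0.00176°, Δλ = -0.01066°.
Converting to metres (1° lat = 110880 m, cos φ = 0.398182): observed ΔN = -195.1 m, observed ΔE = -470.6 m.
Subtracting the expected shift leaves a residual of -195.1 − (-204) = 8.9 m north and -470.6 − (-458) = -12.6 m east.
Residual distance = √(8.9² + (-12.6)²) = 15.4 m.

15 m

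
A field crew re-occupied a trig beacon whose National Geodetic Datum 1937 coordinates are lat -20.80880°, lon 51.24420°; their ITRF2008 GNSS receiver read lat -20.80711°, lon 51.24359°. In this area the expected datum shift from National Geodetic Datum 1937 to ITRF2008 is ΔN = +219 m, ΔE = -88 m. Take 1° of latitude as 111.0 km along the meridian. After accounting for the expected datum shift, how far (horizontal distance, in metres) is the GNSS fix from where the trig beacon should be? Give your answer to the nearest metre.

40 m

Observed coordinate differences: Δφ = +0.00169°, Δλ = -0.00061°.
Converting to metres (1° lat = 111000 m, cos φ = 0.934771): observed ΔN = 187.6 m, observed ΔE = -63.3 m.
Subtracting the expected shift leaves a residual of 187.6 − (219) = -31.4 m north and -63.3 − (-88) = 24.7 m east.
Residual distance = √((-31.4)² + 24.7²) = 40.0 m.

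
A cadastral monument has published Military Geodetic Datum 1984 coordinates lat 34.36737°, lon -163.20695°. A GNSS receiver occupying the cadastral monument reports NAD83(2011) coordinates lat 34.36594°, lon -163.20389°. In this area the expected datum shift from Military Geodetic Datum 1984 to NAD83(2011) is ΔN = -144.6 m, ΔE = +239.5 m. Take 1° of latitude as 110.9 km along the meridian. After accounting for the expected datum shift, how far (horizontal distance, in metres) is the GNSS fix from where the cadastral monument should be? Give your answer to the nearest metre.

43 m

Observed coordinate differences: Δφ = -0.00143°, Δλ = +0.00306°.
Converting to metres (1° lat = 110900 m, cos φ = 0.825435): observed ΔN = -158.6 m, observed ΔE = 280.1 m.
Subtracting the expected shift leaves a residual of -158.6 − (-144.6) = -14.0 m north and 280.1 − (239.5) = 40.6 m east.
Residual distance = √((-14.0)² + 40.6²) = 43.0 m.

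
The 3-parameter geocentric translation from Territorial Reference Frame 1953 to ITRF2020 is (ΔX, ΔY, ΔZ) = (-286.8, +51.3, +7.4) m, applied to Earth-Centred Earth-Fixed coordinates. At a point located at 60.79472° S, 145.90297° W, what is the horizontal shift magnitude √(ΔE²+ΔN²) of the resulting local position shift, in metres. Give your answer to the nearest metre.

275 m

At φ = -60.79472°, λ = -145.90297°: sin φ = -0.872877, cos φ = 0.487940, sin λ = -0.560596, cos λ = -0.828089.
ΔE = −sin λ·ΔX + cos λ·ΔY = −(-0.560596)·(-286.8) + (-0.828089)·(51.3) = -203.26 m.
ΔN = −sin φ cos λ·ΔX − sin φ sin λ·ΔY + cos φ·ΔZ = −(-0.872877)(-0.828089)(-286.8) − (-0.872877)(-0.560596)(51.3) + (0.487940)(7.4) = 185.81 m.
Horizontal magnitude = √(ΔE² + ΔN²) = √((-203.26)² + 185.81²) = 275.39 m.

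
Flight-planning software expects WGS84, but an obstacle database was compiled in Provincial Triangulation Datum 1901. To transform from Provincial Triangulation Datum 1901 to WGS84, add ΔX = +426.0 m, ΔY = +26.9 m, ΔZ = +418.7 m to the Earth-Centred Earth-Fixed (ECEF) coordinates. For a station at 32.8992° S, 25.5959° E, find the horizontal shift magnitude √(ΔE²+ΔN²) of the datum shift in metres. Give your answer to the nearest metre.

The local east axis at (φ, λ) is (−sin λ, cos λ, 0), so ΔE = −sin(25.5959°)·426.0 + cos(25.5959°)·26.9 = -159.78 m.
The local north axis is (−sin φ cos λ, −sin φ sin λ, cos φ), giving ΔN = 208.680 + 6.312 + 351.552 = 566.54 m.
Horizontal magnitude = √(ΔE² + ΔN²) = √((-159.78)² + 566.54²) = 588.64 m.

589 m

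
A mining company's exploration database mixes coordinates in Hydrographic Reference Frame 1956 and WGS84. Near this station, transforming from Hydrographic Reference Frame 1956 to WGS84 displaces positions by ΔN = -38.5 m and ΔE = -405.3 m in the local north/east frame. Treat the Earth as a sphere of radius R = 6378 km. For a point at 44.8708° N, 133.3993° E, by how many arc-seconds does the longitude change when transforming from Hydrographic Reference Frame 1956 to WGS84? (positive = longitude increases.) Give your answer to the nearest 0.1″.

At latitude 44.8708°, cos φ = 0.708699.
One radian of longitude at latitude φ spans R cos φ, so Δλ = ΔE / (R cos φ) = -405.3 / (6378000 × 0.708699) = -8.9666e-05 rad = -18.495″.

Δλ = -18.5″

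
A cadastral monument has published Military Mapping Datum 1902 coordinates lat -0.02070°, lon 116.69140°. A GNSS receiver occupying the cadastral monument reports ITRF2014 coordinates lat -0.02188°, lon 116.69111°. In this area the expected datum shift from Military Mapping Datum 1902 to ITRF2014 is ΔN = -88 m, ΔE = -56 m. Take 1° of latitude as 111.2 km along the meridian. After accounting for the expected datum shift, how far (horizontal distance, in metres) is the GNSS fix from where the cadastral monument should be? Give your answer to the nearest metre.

49 m

Observed coordinate differences: Δφ = -0.00118°, Δλ = -0.00029°.
Converting to metres (1° lat = 111200 m, cos φ = 1.000000): observed ΔN = -131.2 m, observed ΔE = -32.2 m.
Subtracting the expected shift leaves a residual of -131.2 − (-88) = -43.2 m north and -32.2 − (-56) = 23.8 m east.
Residual distance = √((-43.2)² + 23.8²) = 49.3 m.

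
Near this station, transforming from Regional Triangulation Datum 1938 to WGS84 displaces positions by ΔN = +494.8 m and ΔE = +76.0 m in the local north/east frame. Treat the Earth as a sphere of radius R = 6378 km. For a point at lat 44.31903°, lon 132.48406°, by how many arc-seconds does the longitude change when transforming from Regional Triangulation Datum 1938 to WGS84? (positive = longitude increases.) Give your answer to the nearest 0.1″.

At latitude 44.31903°, cos φ = 0.715461.
One radian of longitude at latitude φ spans R cos φ, so Δλ = ΔE / (R cos φ) = 76.0 / (6378000 × 0.715461) = 1.6655e-05 rad = 3.435″.

Δλ = 3.4″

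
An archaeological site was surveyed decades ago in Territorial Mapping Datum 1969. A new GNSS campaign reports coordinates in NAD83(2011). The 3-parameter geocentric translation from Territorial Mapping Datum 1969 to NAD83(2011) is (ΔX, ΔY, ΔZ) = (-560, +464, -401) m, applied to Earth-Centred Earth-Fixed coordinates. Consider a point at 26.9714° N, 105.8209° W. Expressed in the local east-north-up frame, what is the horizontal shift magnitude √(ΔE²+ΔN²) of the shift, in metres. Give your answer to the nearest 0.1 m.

The local east axis at (φ, λ) is (−sin λ, cos λ, 0), so ΔE = −sin(-105.8209°)·(-560) + cos(-105.8209°)·464 = -665.29 m.
The local north axis is (−sin φ cos λ, −sin φ sin λ, cos φ), giving ΔN = -69.244 + 202.473 − 357.384 = -224.16 m.
Horizontal magnitude = √(ΔE² + ΔN²) = √((-665.29)² + (-224.16)²) = 702.03 m.

702.0 m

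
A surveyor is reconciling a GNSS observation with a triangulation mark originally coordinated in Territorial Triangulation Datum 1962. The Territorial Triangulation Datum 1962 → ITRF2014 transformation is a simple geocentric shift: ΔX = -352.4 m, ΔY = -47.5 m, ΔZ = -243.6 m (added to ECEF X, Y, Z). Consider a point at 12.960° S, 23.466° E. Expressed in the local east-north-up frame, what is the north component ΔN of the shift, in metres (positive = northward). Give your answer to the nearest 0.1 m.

The local north axis is (−sin φ cos λ, −sin φ sin λ, cos φ), giving ΔN = -72.497 − 4.242 − 237.395 = -314.13 m.

ΔN = -314.1 m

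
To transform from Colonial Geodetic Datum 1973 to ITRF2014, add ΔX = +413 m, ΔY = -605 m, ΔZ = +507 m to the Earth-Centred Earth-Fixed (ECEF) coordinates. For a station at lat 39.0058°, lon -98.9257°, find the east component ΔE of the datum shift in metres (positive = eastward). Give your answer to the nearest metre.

ΔE = 502 m

At φ = 39.0058°, λ = -98.9257°: sin φ = 0.629399, cos φ = 0.777082, sin λ = -0.987890, cos λ = -0.155154.
ΔE = −sin λ·ΔX + cos λ·ΔY = −(-0.987890)·(413) + (-0.155154)·(-605) = 501.87 m.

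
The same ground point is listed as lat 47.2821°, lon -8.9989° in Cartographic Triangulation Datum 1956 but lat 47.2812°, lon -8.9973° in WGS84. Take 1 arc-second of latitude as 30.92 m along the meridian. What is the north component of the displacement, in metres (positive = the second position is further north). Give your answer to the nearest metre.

Δφ = 47.2812° − 47.2821° = -0.0009°; Δλ = -8.9973° − -8.9989° = +0.0016°.
1° of latitude = 3600 × 30.92 = 111312 m.
ΔN = Δφ × 111312 = -100.2 m; ΔE = Δλ × 111312 × cos(47.2821°) = +0.0016 × 111312 × 0.678389 = 120.8 m.

ΔN = -100 m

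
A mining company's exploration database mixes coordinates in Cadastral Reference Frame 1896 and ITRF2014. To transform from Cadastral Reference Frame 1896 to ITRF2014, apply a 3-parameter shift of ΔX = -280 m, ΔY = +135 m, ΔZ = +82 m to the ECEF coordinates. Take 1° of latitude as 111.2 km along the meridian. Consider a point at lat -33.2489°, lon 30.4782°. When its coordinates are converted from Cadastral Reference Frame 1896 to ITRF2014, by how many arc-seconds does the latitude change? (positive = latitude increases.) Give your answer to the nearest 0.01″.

sin φ = -0.548277, cos φ = 0.836297, sin λ = 0.507210, cos λ = 0.861822.
North component: ΔN = −sin φ cos λ·ΔX − sin φ sin λ·ΔY + cos φ·ΔZ = −(-0.548277)(0.861822)(-280) − (-0.548277)(0.507210)(135) + (0.836297)(82) = -26.19 m.
1° of latitude spans 111200 m, so Δφ = -26.19 / 111200 × 3600 = -0.848″.

Δφ = -0.85″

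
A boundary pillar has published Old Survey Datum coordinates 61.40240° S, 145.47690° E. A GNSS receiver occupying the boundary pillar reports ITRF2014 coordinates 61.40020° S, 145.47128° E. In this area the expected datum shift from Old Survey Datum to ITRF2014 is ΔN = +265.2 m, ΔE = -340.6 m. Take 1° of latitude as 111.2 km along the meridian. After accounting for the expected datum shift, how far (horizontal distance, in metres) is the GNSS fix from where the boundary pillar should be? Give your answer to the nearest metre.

46 m

Observed coordinate differences: Δφ = +0.00220°, Δλ = -0.00562°.
Converting to metres (1° lat = 111200 m, cos φ = 0.478655): observed ΔN = 244.6 m, observed ΔE = -299.1 m.
Subtracting the expected shift leaves a residual of 244.6 − (265.2) = -20.6 m north and -299.1 − (-340.6) = 41.5 m east.
Residual distance = √((-20.6)² + 41.5²) = 46.3 m.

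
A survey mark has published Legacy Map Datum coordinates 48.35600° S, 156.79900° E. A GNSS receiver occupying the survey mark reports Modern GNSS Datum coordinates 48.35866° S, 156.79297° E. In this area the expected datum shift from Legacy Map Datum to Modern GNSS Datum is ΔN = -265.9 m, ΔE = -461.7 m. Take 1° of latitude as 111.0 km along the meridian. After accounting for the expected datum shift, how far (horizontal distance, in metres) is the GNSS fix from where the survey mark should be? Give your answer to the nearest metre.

Observed coordinate differences: Δφ = -0.00266°, Δλ = -0.00603°.
Converting to metres (1° lat = 111000 m, cos φ = 0.664500): observed ΔN = -295.3 m, observed ΔE = -444.8 m.
Subtracting the expected shift leaves a residual of -295.3 − (-265.9) = -29.4 m north and -444.8 − (-461.7) = 16.9 m east.
Residual distance = √((-29.4)² + 16.9²) = 33.9 m.

34 m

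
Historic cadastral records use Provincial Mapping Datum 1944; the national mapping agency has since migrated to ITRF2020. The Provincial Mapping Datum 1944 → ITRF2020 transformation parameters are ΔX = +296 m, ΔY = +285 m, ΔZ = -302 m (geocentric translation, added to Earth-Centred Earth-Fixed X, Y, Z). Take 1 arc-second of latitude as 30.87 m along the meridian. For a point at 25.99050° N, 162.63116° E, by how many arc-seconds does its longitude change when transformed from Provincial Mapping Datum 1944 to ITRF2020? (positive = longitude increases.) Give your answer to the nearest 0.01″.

Δλ = -12.99″

sin φ = 0.438222, cos φ = 0.898867, sin λ = 0.298522, cos λ = -0.954403.
East component: ΔE = −sin λ·ΔX + cos λ·ΔY = −(0.298522)(296) + (-0.954403)(285) = -360.37 m.
1° of latitude spans 3600 × 30.87 = 111132 m; at latitude φ, 1° of longitude spans that × cos φ = 99892.9 m, so Δλ = -360.37 / 99892.9 × 3600 = -12.987″.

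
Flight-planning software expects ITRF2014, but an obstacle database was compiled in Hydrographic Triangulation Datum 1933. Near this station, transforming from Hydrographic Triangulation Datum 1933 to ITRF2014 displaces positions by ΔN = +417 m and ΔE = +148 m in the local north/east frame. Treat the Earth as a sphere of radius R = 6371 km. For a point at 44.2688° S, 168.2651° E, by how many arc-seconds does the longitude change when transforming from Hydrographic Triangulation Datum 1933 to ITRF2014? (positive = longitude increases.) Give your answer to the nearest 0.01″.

Δλ = 6.69″

At latitude -44.2688°, cos φ = 0.716073.
One radian of longitude at latitude φ spans R cos φ, so Δλ = ΔE / (R cos φ) = 148.0 / (6371000 × 0.716073) = 3.2441e-05 rad = 6.691″.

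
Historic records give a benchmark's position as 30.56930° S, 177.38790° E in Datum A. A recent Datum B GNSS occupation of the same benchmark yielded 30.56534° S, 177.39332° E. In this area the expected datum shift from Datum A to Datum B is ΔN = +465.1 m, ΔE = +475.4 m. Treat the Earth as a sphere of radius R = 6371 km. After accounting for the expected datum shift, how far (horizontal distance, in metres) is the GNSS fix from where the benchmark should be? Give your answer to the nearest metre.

Observed coordinate differences: Δφ = +0.00396°, Δλ = +0.00542°.
Converting to metres (1° lat = 111195 m, cos φ = 0.861015): observed ΔN = 440.3 m, observed ΔE = 518.9 m.
Subtracting the expected shift leaves a residual of 440.3 − (465.1) = -24.8 m north and 518.9 − (475.4) = 43.5 m east.
Residual distance = √((-24.8)² + 43.5²) = 50.1 m.

50 m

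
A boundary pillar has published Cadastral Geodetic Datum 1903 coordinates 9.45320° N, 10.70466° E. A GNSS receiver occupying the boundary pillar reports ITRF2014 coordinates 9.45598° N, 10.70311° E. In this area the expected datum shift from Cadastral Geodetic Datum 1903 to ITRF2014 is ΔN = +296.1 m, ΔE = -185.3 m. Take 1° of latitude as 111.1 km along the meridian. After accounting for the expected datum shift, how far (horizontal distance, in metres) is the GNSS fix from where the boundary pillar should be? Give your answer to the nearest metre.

20 m

Observed coordinate differences: Δφ = +0.00278°, Δλ = -0.00155°.
Converting to metres (1° lat = 111100 m, cos φ = 0.986420): observed ΔN = 308.9 m, observed ΔE = -169.9 m.
Subtracting the expected shift leaves a residual of 308.9 − (296.1) = 12.8 m north and -169.9 − (-185.3) = 15.4 m east.
Residual distance = √(12.8² + 15.4²) = 20.0 m.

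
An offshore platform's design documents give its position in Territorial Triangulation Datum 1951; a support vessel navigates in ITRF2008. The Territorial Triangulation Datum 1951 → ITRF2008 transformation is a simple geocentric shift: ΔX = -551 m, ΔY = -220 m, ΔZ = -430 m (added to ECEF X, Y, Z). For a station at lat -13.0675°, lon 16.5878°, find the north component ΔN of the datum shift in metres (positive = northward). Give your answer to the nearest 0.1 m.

At φ = -13.0675°, λ = 16.5878°: sin φ = -0.226099, cos φ = 0.974104, sin λ = 0.285484, cos λ = 0.958383.
ΔN = −sin φ cos λ·ΔX − sin φ sin λ·ΔY + cos φ·ΔZ = −(-0.226099)(0.958383)(-551) − (-0.226099)(0.285484)(-220) + (0.974104)(-430) = -552.46 m.

ΔN = -552.5 m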